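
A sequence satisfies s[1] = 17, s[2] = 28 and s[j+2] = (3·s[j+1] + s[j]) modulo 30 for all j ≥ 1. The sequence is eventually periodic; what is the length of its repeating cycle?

12

s[1] = 17; s[2] = 28; s[3] = 11; s[4] = 1; s[5] = 14; s[6] = 13; s[7] = 23; s[8] = 22; s[9] = 29; s[10] = 19; s[11] = 26; s[12] = 7; s[13] = 17; s[14] = 28.
Since (s[13], s[14]) = (s[1], s[2]) = (17, 28) (two consecutive terms determine the rest), the sequence is periodic with period 12.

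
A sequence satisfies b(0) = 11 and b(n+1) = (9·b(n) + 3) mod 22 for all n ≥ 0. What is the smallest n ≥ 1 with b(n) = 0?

5

b(0) = 11,  b(1) = 14,  b(2) = 19,  b(3) = 20,  b(4) = 7,  b(5) = 0,  b(6) = 3,  b(7) = 8,  b(8) = 9,  b(9) = 18,  b(10) = 11.
The sequence repeats with period 10.
The value 0 first appears (with n ≥ 1) at b(5).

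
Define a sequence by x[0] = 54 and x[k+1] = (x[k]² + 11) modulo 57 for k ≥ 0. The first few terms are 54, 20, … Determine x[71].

50

x[0] = 54,  x[1] = 20,  x[2] = 12,  x[3] = 41,  x[4] = 39,  x[5] = 50,  x[6] = 3,  x[7] = 20.
Since x[7] = x[1] = 20, the sequence is eventually periodic: after a pre-period of length 1 it cycles with period 6.
For k ≥ 1, x[k] depends only on (k - 1) mod 6. (71 - 1) mod 6 = 4, so x[71] = x[5] = 50.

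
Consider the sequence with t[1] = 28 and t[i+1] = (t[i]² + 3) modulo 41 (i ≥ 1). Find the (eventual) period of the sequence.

Listing terms: t[1] = 28; t[2] = 8; t[3] = 26; t[4] = 23; t[5] = 40; t[6] = 4; t[7] = 19; t[8] = 36; t[9] = 28.
The sequence repeats with period 8.

8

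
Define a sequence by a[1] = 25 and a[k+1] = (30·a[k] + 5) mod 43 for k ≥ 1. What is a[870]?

13

Listing terms: a[1] = 25; a[2] = 24; a[3] = 37; a[4] = 40; a[5] = 1; a[6] = 35; a[7] = 23; a[8] = 7; a[9] = 0; a[10] = 5; a[11] = 26; a[12] = 11; a[13] = 34; a[14] = 36; a[15] = 10; a[16] = 4; a[17] = 39; a[18] = 14; a[19] = 38; a[20] = 27; a[21] = 41; a[22] = 31; a[23] = 32; a[24] = 19; a[25] = 16; a[26] = 12; a[27] = 21; a[28] = 33; a[29] = 6; a[30] = 13; a[31] = 8; a[32] = 30; a[33] = 2; a[34] = 22; a[35] = 20; a[36] = 3; a[37] = 9; a[38] = 17; a[39] = 42; a[40] = 18; a[41] = 29; a[42] = 15; a[43] = 25.
The sequence repeats with period 42.
So a[870] = a[1 + ((870-1) mod 42)] = a[30] = 13.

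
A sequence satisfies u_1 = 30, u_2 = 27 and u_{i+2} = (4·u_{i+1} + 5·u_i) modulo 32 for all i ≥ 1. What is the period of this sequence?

Computing terms: u_1 = 30; u_2 = 27; u_3 = 2; u_4 = 15; u_5 = 6; u_6 = 3; u_7 = 10; u_8 = 23; u_9 = 14; u_{10} = 11; u_{11} = 18; u_{12} = 31; u_{13} = 22; u_{14} = 19; u_{15} = 26; u_{16} = 7; u_{17} = 30; u_{18} = 27.
The sequence repeats with period 16.

16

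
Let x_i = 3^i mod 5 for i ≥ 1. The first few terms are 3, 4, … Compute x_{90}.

4

We have x_1 = 3,  x_2 = 4,  x_3 = 2,  x_4 = 1,  x_5 = 3.
The sequence repeats with period 4.
(90 - 1) mod 4 = 1, so x_{90} = x_2 = 4.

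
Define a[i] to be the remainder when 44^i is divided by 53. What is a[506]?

47

a[1] = 44, a[2] = 28, a[3] = 13, a[4] = 42, a[5] = 46, a[6] = 10, a[7] = 16, a[8] = 15, a[9] = 24, a[10] = 49, a[11] = 36, a[12] = 47, a[13] = 1, a[14] = 44.
Since a[14] = a[1] = 44, the sequence is periodic with period 13.
So a[506] = a[1 + ((506-1) mod 13)] = a[12] = 47.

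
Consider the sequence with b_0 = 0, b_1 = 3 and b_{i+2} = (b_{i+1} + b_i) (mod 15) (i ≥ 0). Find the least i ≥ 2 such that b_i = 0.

b_0 = 0,  b_1 = 3,  b_2 = 3,  b_3 = 6,  b_4 = 9,  b_5 = 0,  b_6 = 9,  b_7 = 9,  b_8 = 3,  b_9 = 12,  b_{10} = 0,  b_{11} = 12,  b_{12} = 12,  b_{13} = 9,  b_{14} = 6,  b_{15} = 0,  b_{16} = 6,  b_{17} = 6,  b_{18} = 12,  b_{19} = 3,  b_{20} = 0,  b_{21} = 3.
Since (b_{20}, b_{21}) = (b_0, b_1) = (0, 3) (two consecutive terms determine the rest), the sequence is periodic with period 20.
The value 0 first appears (with i ≥ 2) at b_5.

5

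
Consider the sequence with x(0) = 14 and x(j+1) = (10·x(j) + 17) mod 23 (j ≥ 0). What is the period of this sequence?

We have x(0) = 14,  x(1) = 19,  x(2) = 0,  x(3) = 17,  x(4) = 3,  x(5) = 1,  x(6) = 4,  x(7) = 11,  x(8) = 12,  x(9) = 22,  x(10) = 7,  x(11) = 18,  x(12) = 13,  x(13) = 9,  x(14) = 15,  x(15) = 6,  x(16) = 8,  x(17) = 5,  x(18) = 21,  x(19) = 20,  x(20) = 10,  x(21) = 2,  x(22) = 14.
The sequence repeats with period 22.

22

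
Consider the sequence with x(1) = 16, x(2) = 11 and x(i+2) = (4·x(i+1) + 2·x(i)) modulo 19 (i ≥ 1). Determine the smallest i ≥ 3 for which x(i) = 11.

11

We have x(1) = 16, x(2) = 11, x(3) = 0, x(4) = 3, x(5) = 12, x(6) = 16, x(7) = 12, x(8) = 4, x(9) = 2, x(10) = 16, x(11) = 11.
The sequence repeats with period 9.
The value 11 next appears (with i ≥ 3) at x(11).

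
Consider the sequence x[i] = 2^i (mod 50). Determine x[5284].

16

Computing terms: x[1] = 2; x[2] = 4; x[3] = 8; x[4] = 16; x[5] = 32; x[6] = 14; x[7] = 28; x[8] = 6; x[9] = 12; x[10] = 24; x[11] = 48; x[12] = 46; x[13] = 42; x[14] = 34; x[15] = 18; x[16] = 36; x[17] = 22; x[18] = 44; x[19] = 38; x[20] = 26; x[21] = 2.
The sequence repeats with period 20.
(5284 - 1) mod 20 = 3, so x[5284] = x[4] = 16.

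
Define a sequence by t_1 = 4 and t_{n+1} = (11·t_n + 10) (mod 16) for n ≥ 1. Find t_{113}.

Listing terms: t_1 = 4,  t_2 = 6,  t_3 = 12,  t_4 = 14,  t_5 = 4.
The sequence repeats with period 4.
So t_{113} = t_{1 + ((113-1) mod 4)} = t_1 = 4.

4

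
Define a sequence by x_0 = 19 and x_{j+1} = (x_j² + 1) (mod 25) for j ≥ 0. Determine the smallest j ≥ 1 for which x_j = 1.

3

Computing terms: x_0 = 19,  x_1 = 12,  x_2 = 20,  x_3 = 1,  x_4 = 2,  x_5 = 5,  x_6 = 1.
Since x_6 = x_3 = 1, the sequence is eventually periodic: after a pre-period of length 3 it cycles with period 3.
The value 1 first appears (with j ≥ 1) at x_3.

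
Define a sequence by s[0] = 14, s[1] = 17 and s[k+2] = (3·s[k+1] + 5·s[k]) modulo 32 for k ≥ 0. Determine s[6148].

s[0] = 14; s[1] = 17; s[2] = 25; s[3] = 0; s[4] = 29; s[5] = 23; s[6] = 22; s[7] = 21; s[8] = 13; s[9] = 16; s[10] = 17; s[11] = 3; s[12] = 30; s[13] = 9; s[14] = 17; s[15] = 0; s[16] = 21; s[17] = 31; s[18] = 6; s[19] = 13; s[20] = 5; s[21] = 16; s[22] = 9; s[23] = 11; s[24] = 14; s[25] = 1; s[26] = 9; s[27] = 0; s[28] = 13; s[29] = 7; s[30] = 22; s[31] = 5; s[32] = 29; s[33] = 16; s[34] = 1; s[35] = 19; s[36] = 30; s[37] = 25; s[38] = 1; s[39] = 0; s[40] = 5; s[41] = 15; s[42] = 6; s[43] = 29; s[44] = 21; s[45] = 16; s[46] = 25; s[47] = 27; s[48] = 14; s[49] = 17.
Since (s[48], s[49]) = (s[0], s[1]) = (14, 17) (two consecutive terms determine the rest), the sequence is periodic with period 48.
So s[6148] = s[0 + ((6148-0) mod 48)] = s[4] = 29.

29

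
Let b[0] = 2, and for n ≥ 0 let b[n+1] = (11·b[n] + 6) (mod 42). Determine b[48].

2

Computing terms: b[0] = 2, b[1] = 28, b[2] = 20, b[3] = 16, b[4] = 14, b[5] = 34, b[6] = 2.
Since b[6] = b[0] = 2, the sequence is periodic with period 6.
So b[48] = b[0 + ((48-0) mod 6)] = b[0] = 2.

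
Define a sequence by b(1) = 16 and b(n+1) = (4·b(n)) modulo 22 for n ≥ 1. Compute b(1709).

12

Listing terms: b(1) = 16; b(2) = 20; b(3) = 14; b(4) = 12; b(5) = 4; b(6) = 16.
Since b(6) = b(1) = 16, the sequence is periodic with period 5.
(1709 - 1) mod 5 = 3, so b(1709) = b(4) = 12.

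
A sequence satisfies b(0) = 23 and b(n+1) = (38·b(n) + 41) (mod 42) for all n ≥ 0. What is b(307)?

33

b(0) = 23, b(1) = 33, b(2) = 35, b(3) = 27, b(4) = 17, b(5) = 15, b(6) = 23.
The sequence repeats with period 6.
So b(307) = b(0 + ((307-0) mod 6)) = b(1) = 33.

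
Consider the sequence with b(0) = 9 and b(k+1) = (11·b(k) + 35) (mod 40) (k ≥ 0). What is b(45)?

14

Listing terms: b(0) = 9,  b(1) = 14,  b(2) = 29,  b(3) = 34,  b(4) = 9.
The sequence repeats with period 4.
(45 - 0) mod 4 = 1, so b(45) = b(1) = 14.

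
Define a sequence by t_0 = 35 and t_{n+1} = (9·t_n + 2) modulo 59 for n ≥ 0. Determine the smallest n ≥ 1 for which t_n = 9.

12

Listing terms: t_0 = 35,  t_1 = 22,  t_2 = 23,  t_3 = 32,  t_4 = 54,  t_5 = 16,  t_6 = 28,  t_7 = 18,  t_8 = 46,  t_9 = 3,  t_{10} = 29,  t_{11} = 27,  t_{12} = 9,  t_{13} = 24,  t_{14} = 41,  t_{15} = 17,  t_{16} = 37,  t_{17} = 40,  t_{18} = 8,  t_{19} = 15,  t_{20} = 19,  t_{21} = 55,  t_{22} = 25,  t_{23} = 50,  t_{24} = 39,  t_{25} = 58,  t_{26} = 52,  t_{27} = 57,  t_{28} = 43,  t_{29} = 35.
The sequence repeats with period 29.
The value 9 first appears (with n ≥ 1) at t_{12}.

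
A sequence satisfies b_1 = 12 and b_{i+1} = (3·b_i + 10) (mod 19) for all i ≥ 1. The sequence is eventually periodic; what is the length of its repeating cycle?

18

We have b_1 = 12,  b_2 = 8,  b_3 = 15,  b_4 = 17,  b_5 = 4,  b_6 = 3,  b_7 = 0,  b_8 = 10,  b_9 = 2,  b_{10} = 16,  b_{11} = 1,  b_{12} = 13,  b_{13} = 11,  b_{14} = 5,  b_{15} = 6,  b_{16} = 9,  b_{17} = 18,  b_{18} = 7,  b_{19} = 12.
The sequence repeats with period 18.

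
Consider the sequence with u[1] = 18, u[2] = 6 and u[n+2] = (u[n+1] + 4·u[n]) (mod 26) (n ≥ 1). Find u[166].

2

We have u[1] = 18, u[2] = 6, u[3] = 0, u[4] = 24, u[5] = 24, u[6] = 16, u[7] = 8, u[8] = 20, u[9] = 0, u[10] = 2, u[11] = 2, u[12] = 10, u[13] = 18, u[14] = 6.
The sequence repeats with period 12.
So u[166] = u[1 + ((166-1) mod 12)] = u[10] = 2.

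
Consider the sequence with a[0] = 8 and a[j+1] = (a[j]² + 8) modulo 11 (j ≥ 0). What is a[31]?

6

a[0] = 8,  a[1] = 6,  a[2] = 0,  a[3] = 8.
The sequence repeats with period 3.
(31 - 0) mod 3 = 1, so a[31] = a[1] = 6.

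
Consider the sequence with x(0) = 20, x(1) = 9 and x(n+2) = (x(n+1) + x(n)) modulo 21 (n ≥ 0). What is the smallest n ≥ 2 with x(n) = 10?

x(0) = 20, x(1) = 9, x(2) = 8, x(3) = 17, x(4) = 4, x(5) = 0, x(6) = 4, x(7) = 4, x(8) = 8, x(9) = 12, x(10) = 20, x(11) = 11, x(12) = 10, x(13) = 0, x(14) = 10, x(15) = 10, x(16) = 20, x(17) = 9.
The sequence repeats with period 16.
The value 10 first appears (with n ≥ 2) at x(12).

12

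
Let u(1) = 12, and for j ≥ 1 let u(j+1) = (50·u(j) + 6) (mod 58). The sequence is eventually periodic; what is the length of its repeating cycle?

u(1) = 12, u(2) = 26, u(3) = 30, u(4) = 56, u(5) = 22, u(6) = 4, u(7) = 32, u(8) = 40, u(9) = 34, u(10) = 24, u(11) = 46, u(12) = 44, u(13) = 2, u(14) = 48, u(15) = 28, u(16) = 14, u(17) = 10, u(18) = 42, u(19) = 18, u(20) = 36, u(21) = 8, u(22) = 0, u(23) = 6, u(24) = 16, u(25) = 52, u(26) = 54, u(27) = 38, u(28) = 50, u(29) = 12.
The sequence repeats with period 28.

28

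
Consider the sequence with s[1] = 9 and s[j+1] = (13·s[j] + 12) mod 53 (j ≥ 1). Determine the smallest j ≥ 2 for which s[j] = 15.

Listing terms: s[1] = 9; s[2] = 23; s[3] = 46; s[4] = 27; s[5] = 45; s[6] = 14; s[7] = 35; s[8] = 43; s[9] = 41; s[10] = 15; s[11] = 48; s[12] = 0; s[13] = 12; s[14] = 9.
The sequence repeats with period 13.
The value 15 first appears (with j ≥ 2) at s[10].

10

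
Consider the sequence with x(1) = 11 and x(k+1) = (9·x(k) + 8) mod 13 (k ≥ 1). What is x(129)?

9

x(1) = 11, x(2) = 3, x(3) = 9, x(4) = 11.
The sequence repeats with period 3.
(129 - 1) mod 3 = 2, so x(129) = x(3) = 9.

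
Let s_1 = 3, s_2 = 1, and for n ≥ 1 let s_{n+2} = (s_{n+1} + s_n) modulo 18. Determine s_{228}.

s_1 = 3,  s_2 = 1,  s_3 = 4,  s_4 = 5,  s_5 = 9,  s_6 = 14,  s_7 = 5,  s_8 = 1,  s_9 = 6,  s_{10} = 7,  s_{11} = 13,  s_{12} = 2,  s_{13} = 15,  s_{14} = 17,  s_{15} = 14,  s_{16} = 13,  s_{17} = 9,  s_{18} = 4,  s_{19} = 13,  s_{20} = 17,  s_{21} = 12,  s_{22} = 11,  s_{23} = 5,  s_{24} = 16,  s_{25} = 3,  s_{26} = 1.
Since (s_{25}, s_{26}) = (s_1, s_2) = (3, 1) (two consecutive terms determine the rest), the sequence is periodic with period 24.
(228 - 1) mod 24 = 11, so s_{228} = s_{12} = 2.

2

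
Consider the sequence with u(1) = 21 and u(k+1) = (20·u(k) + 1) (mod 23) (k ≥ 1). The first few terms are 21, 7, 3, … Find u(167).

Computing terms: u(1) = 21, u(2) = 7, u(3) = 3, u(4) = 15, u(5) = 2, u(6) = 18, u(7) = 16, u(8) = 22, u(9) = 4, u(10) = 12, u(11) = 11, u(12) = 14, u(13) = 5, u(14) = 9, u(15) = 20, u(16) = 10, u(17) = 17, u(18) = 19, u(19) = 13, u(20) = 8, u(21) = 0, u(22) = 1, u(23) = 21.
The sequence repeats with period 22.
So u(167) = u(1 + ((167-1) mod 22)) = u(13) = 5.

5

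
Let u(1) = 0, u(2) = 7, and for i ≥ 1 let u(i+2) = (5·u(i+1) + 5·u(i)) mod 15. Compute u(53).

10

Computing terms: u(1) = 0,  u(2) = 7,  u(3) = 5,  u(4) = 0,  u(5) = 10,  u(6) = 5,  u(7) = 0.
Since (u(6), u(7)) = (u(3), u(4)) = (5, 0) (two consecutive terms determine the rest), the sequence is eventually periodic: after a pre-period of length 2 it cycles with period 3.
For i ≥ 3, u(i) depends only on (i - 3) mod 3. (53 - 3) mod 3 = 2, so u(53) = u(5) = 10.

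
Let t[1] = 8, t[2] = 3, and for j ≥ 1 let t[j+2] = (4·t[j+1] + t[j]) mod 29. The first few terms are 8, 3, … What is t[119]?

23

We have t[1] = 8,  t[2] = 3,  t[3] = 20,  t[4] = 25,  t[5] = 4,  t[6] = 12,  t[7] = 23,  t[8] = 17,  t[9] = 4,  t[10] = 4,  t[11] = 20,  t[12] = 26,  t[13] = 8,  t[14] = 0,  t[15] = 8,  t[16] = 3.
Since (t[15], t[16]) = (t[1], t[2]) = (8, 3) (two consecutive terms determine the rest), the sequence is periodic with period 14.
(119 - 1) mod 14 = 6, so t[119] = t[7] = 23.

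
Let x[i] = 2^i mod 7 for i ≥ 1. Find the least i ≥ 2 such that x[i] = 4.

2

x[1] = 2, x[2] = 4, x[3] = 1, x[4] = 2.
The sequence repeats with period 3.
The value 4 first appears (with i ≥ 2) at x[2].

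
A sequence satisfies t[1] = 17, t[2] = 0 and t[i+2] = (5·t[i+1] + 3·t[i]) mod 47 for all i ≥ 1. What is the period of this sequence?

We have t[1] = 17; t[2] = 0; t[3] = 4; t[4] = 20; t[5] = 18; t[6] = 9; t[7] = 5; t[8] = 5; t[9] = 40; t[10] = 27; t[11] = 20; t[12] = 40; t[13] = 25; t[14] = 10; t[15] = 31; t[16] = 44; t[17] = 31; t[18] = 5; t[19] = 24; t[20] = 41; t[21] = 42; t[22] = 4; t[23] = 5; t[24] = 37; t[25] = 12; t[26] = 30; t[27] = 45; t[28] = 33; t[29] = 18; t[30] = 1; t[31] = 12; t[32] = 16; t[33] = 22; t[34] = 17; t[35] = 10; t[36] = 7; t[37] = 18; t[38] = 17; t[39] = 45; t[40] = 41; t[41] = 11; t[42] = 37; t[43] = 30; t[44] = 26; t[45] = 32; t[46] = 3; t[47] = 17; t[48] = 0.
Since (t[47], t[48]) = (t[1], t[2]) = (17, 0) (two consecutive terms determine the rest), the sequence is periodic with period 46.

46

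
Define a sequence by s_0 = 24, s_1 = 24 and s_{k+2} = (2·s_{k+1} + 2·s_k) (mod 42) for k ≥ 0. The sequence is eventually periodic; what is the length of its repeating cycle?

We have s_0 = 24; s_1 = 24; s_2 = 12; s_3 = 30; s_4 = 0; s_5 = 18; s_6 = 36; s_7 = 24; s_8 = 36; s_9 = 36; s_{10} = 18; s_{11} = 24; s_{12} = 0; s_{13} = 6; s_{14} = 12; s_{15} = 36; s_{16} = 12; s_{17} = 12; s_{18} = 6; s_{19} = 36; s_{20} = 0; s_{21} = 30; s_{22} = 18; s_{23} = 12; s_{24} = 18; s_{25} = 18; s_{26} = 30; s_{27} = 12; s_{28} = 0; s_{29} = 24; s_{30} = 6; s_{31} = 18; s_{32} = 6; s_{33} = 6; s_{34} = 24; s_{35} = 18; s_{36} = 0; s_{37} = 36; s_{38} = 30; s_{39} = 6; s_{40} = 30; s_{41} = 30; s_{42} = 36; s_{43} = 6; s_{44} = 0; s_{45} = 12; s_{46} = 24; s_{47} = 30; s_{48} = 24; s_{49} = 24.
Since (s_{48}, s_{49}) = (s_0, s_1) = (24, 24) (two consecutive terms determine the rest), the sequence is periodic with period 48.

48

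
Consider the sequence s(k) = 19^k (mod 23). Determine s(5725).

11

We have s(0) = 1, s(1) = 19, s(2) = 16, s(3) = 5, s(4) = 3, s(5) = 11, s(6) = 2, s(7) = 15, s(8) = 9, s(9) = 10, s(10) = 6, s(11) = 22, s(12) = 4, s(13) = 7, s(14) = 18, s(15) = 20, s(16) = 12, s(17) = 21, s(18) = 8, s(19) = 14, s(20) = 13, s(21) = 17, s(22) = 1.
Since s(22) = s(0) = 1, the sequence is periodic with period 22.
So s(5725) = s(0 + ((5725-0) mod 22)) = s(5) = 11.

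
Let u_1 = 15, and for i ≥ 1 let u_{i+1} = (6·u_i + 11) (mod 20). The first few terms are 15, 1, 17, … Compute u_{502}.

1

We have u_1 = 15; u_2 = 1; u_3 = 17; u_4 = 13; u_5 = 9; u_6 = 5; u_7 = 1.
Since u_7 = u_2 = 1, the sequence is eventually periodic: after a pre-period of length 1 it cycles with period 5.
For i ≥ 2, u_i depends only on (i - 2) mod 5. (502 - 2) mod 5 = 0, so u_{502} = u_2 = 1.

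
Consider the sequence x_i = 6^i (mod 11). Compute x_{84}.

Listing terms: x_1 = 6,  x_2 = 3,  x_3 = 7,  x_4 = 9,  x_5 = 10,  x_6 = 5,  x_7 = 8,  x_8 = 4,  x_9 = 2,  x_{10} = 1,  x_{11} = 6.
The sequence repeats with period 10.
(84 - 1) mod 10 = 3, so x_{84} = x_4 = 9.

9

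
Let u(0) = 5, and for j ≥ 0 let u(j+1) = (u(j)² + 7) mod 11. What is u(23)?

Computing terms: u(0) = 5; u(1) = 10; u(2) = 8; u(3) = 5.
Since u(3) = u(0) = 5, the sequence is periodic with period 3.
So u(23) = u(0 + ((23-0) mod 3)) = u(2) = 8.

8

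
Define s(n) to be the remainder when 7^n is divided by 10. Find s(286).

Computing terms: s(0) = 1, s(1) = 7, s(2) = 9, s(3) = 3, s(4) = 1.
Since s(4) = s(0) = 1, the sequence is periodic with period 4.
(286 - 0) mod 4 = 2, so s(286) = s(2) = 9.

9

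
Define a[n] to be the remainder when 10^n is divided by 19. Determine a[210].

Computing terms: a[1] = 10; a[2] = 5; a[3] = 12; a[4] = 6; a[5] = 3; a[6] = 11; a[7] = 15; a[8] = 17; a[9] = 18; a[10] = 9; a[11] = 14; a[12] = 7; a[13] = 13; a[14] = 16; a[15] = 8; a[16] = 4; a[17] = 2; a[18] = 1; a[19] = 10.
Since a[19] = a[1] = 10, the sequence is periodic with period 18.
So a[210] = a[1 + ((210-1) mod 18)] = a[12] = 7.

7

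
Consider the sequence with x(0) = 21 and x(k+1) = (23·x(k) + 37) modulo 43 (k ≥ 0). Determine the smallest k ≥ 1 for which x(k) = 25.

Computing terms: x(0) = 21, x(1) = 4, x(2) = 0, x(3) = 37, x(4) = 28, x(5) = 36, x(6) = 5, x(7) = 23, x(8) = 7, x(9) = 26, x(10) = 33, x(11) = 22, x(12) = 27, x(13) = 13, x(14) = 35, x(15) = 25, x(16) = 10, x(17) = 9, x(18) = 29, x(19) = 16, x(20) = 18, x(21) = 21.
Since x(21) = x(0) = 21, the sequence is periodic with period 21.
The value 25 first appears (with k ≥ 1) at x(15).

15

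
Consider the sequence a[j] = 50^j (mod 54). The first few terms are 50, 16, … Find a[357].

8

a[1] = 50,  a[2] = 16,  a[3] = 44,  a[4] = 40,  a[5] = 2,  a[6] = 46,  a[7] = 32,  a[8] = 34,  a[9] = 26,  a[10] = 4,  a[11] = 38,  a[12] = 10,  a[13] = 14,  a[14] = 52,  a[15] = 8,  a[16] = 22,  a[17] = 20,  a[18] = 28,  a[19] = 50.
Since a[19] = a[1] = 50, the sequence is periodic with period 18.
(357 - 1) mod 18 = 14, so a[357] = a[15] = 8.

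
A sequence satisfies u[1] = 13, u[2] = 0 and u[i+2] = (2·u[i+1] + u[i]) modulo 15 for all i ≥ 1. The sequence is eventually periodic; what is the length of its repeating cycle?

24

Computing terms: u[1] = 13; u[2] = 0; u[3] = 13; u[4] = 11; u[5] = 5; u[6] = 6; u[7] = 2; u[8] = 10; u[9] = 7; u[10] = 9; u[11] = 10; u[12] = 14; u[13] = 8; u[14] = 0; u[15] = 8; u[16] = 1; u[17] = 10; u[18] = 6; u[19] = 7; u[20] = 5; u[21] = 2; u[22] = 9; u[23] = 5; u[24] = 4; u[25] = 13; u[26] = 0.
The sequence repeats with period 24.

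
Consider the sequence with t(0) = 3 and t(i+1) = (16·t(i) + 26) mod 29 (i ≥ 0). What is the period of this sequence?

We have t(0) = 3,  t(1) = 16,  t(2) = 21,  t(3) = 14,  t(4) = 18,  t(5) = 24,  t(6) = 4,  t(7) = 3.
Since t(7) = t(0) = 3, the sequence is periodic with period 7.

7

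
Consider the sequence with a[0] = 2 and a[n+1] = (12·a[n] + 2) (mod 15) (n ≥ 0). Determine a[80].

2

We have a[0] = 2, a[1] = 11, a[2] = 14, a[3] = 5, a[4] = 2.
The sequence repeats with period 4.
So a[80] = a[0 + ((80-0) mod 4)] = a[0] = 2.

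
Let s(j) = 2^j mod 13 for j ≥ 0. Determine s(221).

6

Listing terms: s(0) = 1, s(1) = 2, s(2) = 4, s(3) = 8, s(4) = 3, s(5) = 6, s(6) = 12, s(7) = 11, s(8) = 9, s(9) = 5, s(10) = 10, s(11) = 7, s(12) = 1.
The sequence repeats with period 12.
So s(221) = s(0 + ((221-0) mod 12)) = s(5) = 6.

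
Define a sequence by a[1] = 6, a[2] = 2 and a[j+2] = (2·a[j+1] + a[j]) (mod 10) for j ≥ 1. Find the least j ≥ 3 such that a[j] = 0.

Computing terms: a[1] = 6, a[2] = 2, a[3] = 0, a[4] = 2, a[5] = 4, a[6] = 0, a[7] = 4, a[8] = 8, a[9] = 0, a[10] = 8, a[11] = 6, a[12] = 0, a[13] = 6, a[14] = 2.
The sequence repeats with period 12.
The value 0 first appears (with j ≥ 3) at a[3].

3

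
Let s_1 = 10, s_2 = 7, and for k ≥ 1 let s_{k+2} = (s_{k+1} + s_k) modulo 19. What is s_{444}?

14

We have s_1 = 10, s_2 = 7, s_3 = 17, s_4 = 5, s_5 = 3, s_6 = 8, s_7 = 11, s_8 = 0, s_9 = 11, s_{10} = 11, s_{11} = 3, s_{12} = 14, s_{13} = 17, s_{14} = 12, s_{15} = 10, s_{16} = 3, s_{17} = 13, s_{18} = 16, s_{19} = 10, s_{20} = 7.
The sequence repeats with period 18.
(444 - 1) mod 18 = 11, so s_{444} = s_{12} = 14.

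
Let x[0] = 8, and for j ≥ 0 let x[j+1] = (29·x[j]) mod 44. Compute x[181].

12

We have x[0] = 8,  x[1] = 12,  x[2] = 40,  x[3] = 16,  x[4] = 24,  x[5] = 36,  x[6] = 32,  x[7] = 4,  x[8] = 28,  x[9] = 20,  x[10] = 8.
Since x[10] = x[0] = 8, the sequence is periodic with period 10.
(181 - 0) mod 10 = 1, so x[181] = x[1] = 12.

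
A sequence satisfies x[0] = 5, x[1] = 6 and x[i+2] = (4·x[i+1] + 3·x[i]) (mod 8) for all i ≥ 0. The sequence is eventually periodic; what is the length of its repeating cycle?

Listing terms: x[0] = 5, x[1] = 6, x[2] = 7, x[3] = 6, x[4] = 5, x[5] = 6.
The sequence repeats with period 4.

4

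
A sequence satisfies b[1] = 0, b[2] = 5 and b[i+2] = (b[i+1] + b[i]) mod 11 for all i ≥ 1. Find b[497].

7

We have b[1] = 0,  b[2] = 5,  b[3] = 5,  b[4] = 10,  b[5] = 4,  b[6] = 3,  b[7] = 7,  b[8] = 10,  b[9] = 6,  b[10] = 5,  b[11] = 0,  b[12] = 5.
The sequence repeats with period 10.
So b[497] = b[1 + ((497-1) mod 10)] = b[7] = 7.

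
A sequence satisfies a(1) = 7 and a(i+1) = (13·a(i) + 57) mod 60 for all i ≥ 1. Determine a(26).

a(1) = 7, a(2) = 28, a(3) = 1, a(4) = 10, a(5) = 7.
The sequence repeats with period 4.
(26 - 1) mod 4 = 1, so a(26) = a(2) = 28.

28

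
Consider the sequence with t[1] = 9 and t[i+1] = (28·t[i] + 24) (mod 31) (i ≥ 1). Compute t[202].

Computing terms: t[1] = 9; t[2] = 28; t[3] = 2; t[4] = 18; t[5] = 1; t[6] = 21; t[7] = 23; t[8] = 17; t[9] = 4; t[10] = 12; t[11] = 19; t[12] = 29; t[13] = 30; t[14] = 27; t[15] = 5; t[16] = 9.
The sequence repeats with period 15.
(202 - 1) mod 15 = 6, so t[202] = t[7] = 23.

23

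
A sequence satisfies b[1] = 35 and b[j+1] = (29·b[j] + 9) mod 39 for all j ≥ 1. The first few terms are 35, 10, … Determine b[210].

Listing terms: b[1] = 35, b[2] = 10, b[3] = 26, b[4] = 22, b[5] = 23, b[6] = 13, b[7] = 35.
Since b[7] = b[1] = 35, the sequence is periodic with period 6.
So b[210] = b[1 + ((210-1) mod 6)] = b[6] = 13.

13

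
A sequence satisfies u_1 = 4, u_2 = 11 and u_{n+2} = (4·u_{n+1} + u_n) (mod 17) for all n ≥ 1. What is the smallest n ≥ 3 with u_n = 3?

Listing terms: u_1 = 4; u_2 = 11; u_3 = 14; u_4 = 16; u_5 = 10; u_6 = 5; u_7 = 13; u_8 = 6; u_9 = 3; u_{10} = 1; u_{11} = 7; u_{12} = 12; u_{13} = 4; u_{14} = 11.
Since (u_{13}, u_{14}) = (u_1, u_2) = (4, 11) (two consecutive terms determine the rest), the sequence is periodic with period 12.
The value 3 first appears (with n ≥ 3) at u_9.

9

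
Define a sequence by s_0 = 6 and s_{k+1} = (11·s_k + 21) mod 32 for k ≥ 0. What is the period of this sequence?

Computing terms: s_0 = 6, s_1 = 23, s_2 = 18, s_3 = 27, s_4 = 30, s_5 = 31, s_6 = 10, s_7 = 3, s_8 = 22, s_9 = 7, s_{10} = 2, s_{11} = 11, s_{12} = 14, s_{13} = 15, s_{14} = 26, s_{15} = 19, s_{16} = 6.
The sequence repeats with period 16.

16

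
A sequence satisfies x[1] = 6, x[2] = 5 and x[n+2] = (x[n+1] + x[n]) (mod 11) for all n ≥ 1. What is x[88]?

x[1] = 6, x[2] = 5, x[3] = 0, x[4] = 5, x[5] = 5, x[6] = 10, x[7] = 4, x[8] = 3, x[9] = 7, x[10] = 10, x[11] = 6, x[12] = 5.
The sequence repeats with period 10.
(88 - 1) mod 10 = 7, so x[88] = x[8] = 3.

3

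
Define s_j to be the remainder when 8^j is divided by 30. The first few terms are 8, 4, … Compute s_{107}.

2

Computing terms: s_1 = 8, s_2 = 4, s_3 = 2, s_4 = 16, s_5 = 8.
The sequence repeats with period 4.
(107 - 1) mod 4 = 2, so s_{107} = s_3 = 2.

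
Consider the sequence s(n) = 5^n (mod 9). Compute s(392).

We have s(0) = 1; s(1) = 5; s(2) = 7; s(3) = 8; s(4) = 4; s(5) = 2; s(6) = 1.
The sequence repeats with period 6.
(392 - 0) mod 6 = 2, so s(392) = s(2) = 7.

7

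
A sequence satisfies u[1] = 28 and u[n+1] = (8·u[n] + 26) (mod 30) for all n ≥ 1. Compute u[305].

u[1] = 28,  u[2] = 10,  u[3] = 16,  u[4] = 4,  u[5] = 28.
Since u[5] = u[1] = 28, the sequence is periodic with period 4.
So u[305] = u[1 + ((305-1) mod 4)] = u[1] = 28.

28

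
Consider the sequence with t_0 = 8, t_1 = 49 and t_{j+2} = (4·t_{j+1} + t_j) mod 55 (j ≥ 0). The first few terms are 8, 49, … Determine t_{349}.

Computing terms: t_0 = 8; t_1 = 49; t_2 = 39; t_3 = 40; t_4 = 34; t_5 = 11; t_6 = 23; t_7 = 48; t_8 = 50; t_9 = 28; t_{10} = 52; t_{11} = 16; t_{12} = 6; t_{13} = 40; t_{14} = 1; t_{15} = 44; t_{16} = 12; t_{17} = 37; t_{18} = 50; t_{19} = 17; t_{20} = 8; t_{21} = 49.
Since (t_{20}, t_{21}) = (t_0, t_1) = (8, 49) (two consecutive terms determine the rest), the sequence is periodic with period 20.
(349 - 0) mod 20 = 9, so t_{349} = t_9 = 28.

28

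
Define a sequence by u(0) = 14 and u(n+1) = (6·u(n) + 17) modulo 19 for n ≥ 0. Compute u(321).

17

Listing terms: u(0) = 14,  u(1) = 6,  u(2) = 15,  u(3) = 12,  u(4) = 13,  u(5) = 0,  u(6) = 17,  u(7) = 5,  u(8) = 9,  u(9) = 14.
Since u(9) = u(0) = 14, the sequence is periodic with period 9.
(321 - 0) mod 9 = 6, so u(321) = u(6) = 17.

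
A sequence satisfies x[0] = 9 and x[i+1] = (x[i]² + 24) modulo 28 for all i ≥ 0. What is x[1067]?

Listing terms: x[0] = 9, x[1] = 21, x[2] = 17, x[3] = 5, x[4] = 21.
Since x[4] = x[1] = 21, the sequence is eventually periodic: after a pre-period of length 1 it cycles with period 3.
For i ≥ 1, x[i] depends only on (i - 1) mod 3. (1067 - 1) mod 3 = 1, so x[1067] = x[2] = 17.

17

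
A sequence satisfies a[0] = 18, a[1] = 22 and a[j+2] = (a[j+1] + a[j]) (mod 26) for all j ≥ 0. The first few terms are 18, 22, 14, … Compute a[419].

We have a[0] = 18, a[1] = 22, a[2] = 14, a[3] = 10, a[4] = 24, a[5] = 8, a[6] = 6, a[7] = 14, a[8] = 20, a[9] = 8, a[10] = 2, a[11] = 10, a[12] = 12, a[13] = 22, a[14] = 8, a[15] = 4, a[16] = 12, a[17] = 16, a[18] = 2, a[19] = 18, a[20] = 20, a[21] = 12, a[22] = 6, a[23] = 18, a[24] = 24, a[25] = 16, a[26] = 14, a[27] = 4, a[28] = 18, a[29] = 22.
Since (a[28], a[29]) = (a[0], a[1]) = (18, 22) (two consecutive terms determine the rest), the sequence is periodic with period 28.
(419 - 0) mod 28 = 27, so a[419] = a[27] = 4.

4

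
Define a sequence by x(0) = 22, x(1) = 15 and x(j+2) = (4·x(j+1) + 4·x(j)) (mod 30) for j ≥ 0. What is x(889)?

0

Computing terms: x(0) = 22,  x(1) = 15,  x(2) = 28,  x(3) = 22,  x(4) = 20,  x(5) = 18,  x(6) = 2,  x(7) = 20,  x(8) = 28,  x(9) = 12,  x(10) = 10,  x(11) = 28,  x(12) = 2,  x(13) = 0,  x(14) = 8,  x(15) = 2,  x(16) = 10,  x(17) = 18,  x(18) = 22,  x(19) = 10,  x(20) = 8,  x(21) = 12,  x(22) = 20,  x(23) = 8,  x(24) = 22,  x(25) = 0,  x(26) = 28,  x(27) = 22.
Since (x(26), x(27)) = (x(2), x(3)) = (28, 22) (two consecutive terms determine the rest), the sequence is eventually periodic: after a pre-period of length 2 it cycles with period 24.
For j ≥ 2, x(j) depends only on (j - 2) mod 24. (889 - 2) mod 24 = 23, so x(889) = x(25) = 0.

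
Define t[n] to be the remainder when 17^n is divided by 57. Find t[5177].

Computing terms: t[1] = 17; t[2] = 4; t[3] = 11; t[4] = 16; t[5] = 44; t[6] = 7; t[7] = 5; t[8] = 28; t[9] = 20; t[10] = 55; t[11] = 23; t[12] = 49; t[13] = 35; t[14] = 25; t[15] = 26; t[16] = 43; t[17] = 47; t[18] = 1; t[19] = 17.
The sequence repeats with period 18.
(5177 - 1) mod 18 = 10, so t[5177] = t[11] = 23.

23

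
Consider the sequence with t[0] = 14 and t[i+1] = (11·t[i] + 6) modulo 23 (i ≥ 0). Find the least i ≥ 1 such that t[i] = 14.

t[0] = 14; t[1] = 22; t[2] = 18; t[3] = 20; t[4] = 19; t[5] = 8; t[6] = 2; t[7] = 5; t[8] = 15; t[9] = 10; t[10] = 1; t[11] = 17; t[12] = 9; t[13] = 13; t[14] = 11; t[15] = 12; t[16] = 0; t[17] = 6; t[18] = 3; t[19] = 16; t[20] = 21; t[21] = 7; t[22] = 14.
The sequence repeats with period 22.
The value 14 next appears (with i ≥ 1) at t[22].

22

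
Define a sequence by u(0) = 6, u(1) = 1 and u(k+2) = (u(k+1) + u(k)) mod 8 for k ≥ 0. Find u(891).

0

Listing terms: u(0) = 6; u(1) = 1; u(2) = 7; u(3) = 0; u(4) = 7; u(5) = 7; u(6) = 6; u(7) = 5; u(8) = 3; u(9) = 0; u(10) = 3; u(11) = 3; u(12) = 6; u(13) = 1.
The sequence repeats with period 12.
So u(891) = u(0 + ((891-0) mod 12)) = u(3) = 0.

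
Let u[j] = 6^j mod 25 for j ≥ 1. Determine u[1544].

Computing terms: u[1] = 6; u[2] = 11; u[3] = 16; u[4] = 21; u[5] = 1; u[6] = 6.
Since u[6] = u[1] = 6, the sequence is periodic with period 5.
(1544 - 1) mod 5 = 3, so u[1544] = u[4] = 21.

21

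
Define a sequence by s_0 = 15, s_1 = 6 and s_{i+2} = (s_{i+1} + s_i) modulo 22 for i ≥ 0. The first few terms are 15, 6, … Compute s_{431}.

Listing terms: s_0 = 15; s_1 = 6; s_2 = 21; s_3 = 5; s_4 = 4; s_5 = 9; s_6 = 13; s_7 = 0; s_8 = 13; s_9 = 13; s_{10} = 4; s_{11} = 17; s_{12} = 21; s_{13} = 16; s_{14} = 15; s_{15} = 9; s_{16} = 2; s_{17} = 11; s_{18} = 13; s_{19} = 2; s_{20} = 15; s_{21} = 17; s_{22} = 10; s_{23} = 5; s_{24} = 15; s_{25} = 20; s_{26} = 13; s_{27} = 11; s_{28} = 2; s_{29} = 13; s_{30} = 15; s_{31} = 6.
Since (s_{30}, s_{31}) = (s_0, s_1) = (15, 6) (two consecutive terms determine the rest), the sequence is periodic with period 30.
So s_{431} = s_{0 + ((431-0) mod 30)} = s_{11} = 17.

17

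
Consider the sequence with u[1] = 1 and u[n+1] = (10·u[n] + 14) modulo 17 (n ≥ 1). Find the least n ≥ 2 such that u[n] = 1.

u[1] = 1, u[2] = 7, u[3] = 16, u[4] = 4, u[5] = 3, u[6] = 10, u[7] = 12, u[8] = 15, u[9] = 11, u[10] = 5, u[11] = 13, u[12] = 8, u[13] = 9, u[14] = 2, u[15] = 0, u[16] = 14, u[17] = 1.
Since u[17] = u[1] = 1, the sequence is periodic with period 16.
The value 1 next appears (with n ≥ 2) at u[17].

17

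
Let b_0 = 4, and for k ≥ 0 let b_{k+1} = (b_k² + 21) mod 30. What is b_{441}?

Computing terms: b_0 = 4; b_1 = 7; b_2 = 10; b_3 = 1; b_4 = 22; b_5 = 25; b_6 = 16; b_7 = 7.
Since b_7 = b_1 = 7, the sequence is eventually periodic: after a pre-period of length 1 it cycles with period 6.
For k ≥ 1, b_k depends only on (k - 1) mod 6. (441 - 1) mod 6 = 2, so b_{441} = b_3 = 1.

1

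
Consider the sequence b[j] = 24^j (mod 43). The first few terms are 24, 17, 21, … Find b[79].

Computing terms: b[1] = 24; b[2] = 17; b[3] = 21; b[4] = 31; b[5] = 13; b[6] = 11; b[7] = 6; b[8] = 15; b[9] = 16; b[10] = 40; b[11] = 14; b[12] = 35; b[13] = 23; b[14] = 36; b[15] = 4; b[16] = 10; b[17] = 25; b[18] = 41; b[19] = 38; b[20] = 9; b[21] = 1; b[22] = 24.
Since b[22] = b[1] = 24, the sequence is periodic with period 21.
(79 - 1) mod 21 = 15, so b[79] = b[16] = 10.

10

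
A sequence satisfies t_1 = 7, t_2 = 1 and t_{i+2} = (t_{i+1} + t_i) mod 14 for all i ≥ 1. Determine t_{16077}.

Computing terms: t_1 = 7; t_2 = 1; t_3 = 8; t_4 = 9; t_5 = 3; t_6 = 12; t_7 = 1; t_8 = 13; t_9 = 0; t_{10} = 13; t_{11} = 13; t_{12} = 12; t_{13} = 11; t_{14} = 9; t_{15} = 6; t_{16} = 1; t_{17} = 7; t_{18} = 8; t_{19} = 1; t_{20} = 9; t_{21} = 10; t_{22} = 5; t_{23} = 1; t_{24} = 6; t_{25} = 7; t_{26} = 13; t_{27} = 6; t_{28} = 5; t_{29} = 11; t_{30} = 2; t_{31} = 13; t_{32} = 1; t_{33} = 0; t_{34} = 1; t_{35} = 1; t_{36} = 2; t_{37} = 3; t_{38} = 5; t_{39} = 8; t_{40} = 13; t_{41} = 7; t_{42} = 6; t_{43} = 13; t_{44} = 5; t_{45} = 4; t_{46} = 9; t_{47} = 13; t_{48} = 8; t_{49} = 7; t_{50} = 1.
The sequence repeats with period 48.
(16077 - 1) mod 48 = 44, so t_{16077} = t_{45} = 4.

4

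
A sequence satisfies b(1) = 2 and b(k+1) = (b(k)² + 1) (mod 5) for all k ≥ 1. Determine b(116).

0

We have b(1) = 2; b(2) = 0; b(3) = 1; b(4) = 2.
Since b(4) = b(1) = 2, the sequence is periodic with period 3.
(116 - 1) mod 3 = 1, so b(116) = b(2) = 0.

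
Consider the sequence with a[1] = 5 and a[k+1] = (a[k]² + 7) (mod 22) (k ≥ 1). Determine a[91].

5

a[1] = 5, a[2] = 10, a[3] = 19, a[4] = 16, a[5] = 21, a[6] = 8, a[7] = 5.
Since a[7] = a[1] = 5, the sequence is periodic with period 6.
(91 - 1) mod 6 = 0, so a[91] = a[1] = 5.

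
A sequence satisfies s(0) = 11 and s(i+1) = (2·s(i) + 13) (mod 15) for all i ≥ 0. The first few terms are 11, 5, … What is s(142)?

8

Listing terms: s(0) = 11, s(1) = 5, s(2) = 8, s(3) = 14, s(4) = 11.
The sequence repeats with period 4.
So s(142) = s(0 + ((142-0) mod 4)) = s(2) = 8.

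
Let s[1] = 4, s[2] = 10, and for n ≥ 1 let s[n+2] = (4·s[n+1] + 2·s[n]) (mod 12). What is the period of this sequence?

6

Listing terms: s[1] = 4, s[2] = 10, s[3] = 0, s[4] = 8, s[5] = 8, s[6] = 0, s[7] = 4, s[8] = 4, s[9] = 0, s[10] = 8.
Since (s[9], s[10]) = (s[3], s[4]) = (0, 8) (two consecutive terms determine the rest), the sequence is eventually periodic: after a pre-period of length 2 it cycles with period 6.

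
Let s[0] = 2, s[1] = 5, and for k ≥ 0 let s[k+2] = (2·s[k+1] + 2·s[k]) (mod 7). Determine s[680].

3

s[0] = 2,  s[1] = 5,  s[2] = 0,  s[3] = 3,  s[4] = 6,  s[5] = 4,  s[6] = 6,  s[7] = 6,  s[8] = 3,  s[9] = 4,  s[10] = 0,  s[11] = 1,  s[12] = 2,  s[13] = 6,  s[14] = 2,  s[15] = 2,  s[16] = 1,  s[17] = 6,  s[18] = 0,  s[19] = 5,  s[20] = 3,  s[21] = 2,  s[22] = 3,  s[23] = 3,  s[24] = 5,  s[25] = 2,  s[26] = 0,  s[27] = 4,  s[28] = 1,  s[29] = 3,  s[30] = 1,  s[31] = 1,  s[32] = 4,  s[33] = 3,  s[34] = 0,  s[35] = 6,  s[36] = 5,  s[37] = 1,  s[38] = 5,  s[39] = 5,  s[40] = 6,  s[41] = 1,  s[42] = 0,  s[43] = 2,  s[44] = 4,  s[45] = 5,  s[46] = 4,  s[47] = 4,  s[48] = 2,  s[49] = 5.
The sequence repeats with period 48.
So s[680] = s[0 + ((680-0) mod 48)] = s[8] = 3.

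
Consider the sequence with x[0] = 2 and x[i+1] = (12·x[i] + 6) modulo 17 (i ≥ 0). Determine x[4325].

4

x[0] = 2, x[1] = 13, x[2] = 9, x[3] = 12, x[4] = 14, x[5] = 4, x[6] = 3, x[7] = 8, x[8] = 0, x[9] = 6, x[10] = 10, x[11] = 7, x[12] = 5, x[13] = 15, x[14] = 16, x[15] = 11, x[16] = 2.
The sequence repeats with period 16.
So x[4325] = x[0 + ((4325-0) mod 16)] = x[5] = 4.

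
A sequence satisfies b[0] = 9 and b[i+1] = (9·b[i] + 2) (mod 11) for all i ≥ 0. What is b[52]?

1

Listing terms: b[0] = 9; b[1] = 6; b[2] = 1; b[3] = 0; b[4] = 2; b[5] = 9.
Since b[5] = b[0] = 9, the sequence is periodic with period 5.
(52 - 0) mod 5 = 2, so b[52] = b[2] = 1.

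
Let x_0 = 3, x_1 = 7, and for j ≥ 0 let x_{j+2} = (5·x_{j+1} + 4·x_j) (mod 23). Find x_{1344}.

Listing terms: x_0 = 3,  x_1 = 7,  x_2 = 1,  x_3 = 10,  x_4 = 8,  x_5 = 11,  x_6 = 18,  x_7 = 19,  x_8 = 6,  x_9 = 14,  x_{10} = 2,  x_{11} = 20,  x_{12} = 16,  x_{13} = 22,  x_{14} = 13,  x_{15} = 15,  x_{16} = 12,  x_{17} = 5,  x_{18} = 4,  x_{19} = 17,  x_{20} = 9,  x_{21} = 21,  x_{22} = 3,  x_{23} = 7.
The sequence repeats with period 22.
(1344 - 0) mod 22 = 2, so x_{1344} = x_2 = 1.

1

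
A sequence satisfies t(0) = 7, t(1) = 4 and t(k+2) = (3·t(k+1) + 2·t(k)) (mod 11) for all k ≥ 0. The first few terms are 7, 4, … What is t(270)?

7

We have t(0) = 7, t(1) = 4, t(2) = 4, t(3) = 9, t(4) = 2, t(5) = 2, t(6) = 10, t(7) = 1, t(8) = 1, t(9) = 5, t(10) = 6, t(11) = 6, t(12) = 8, t(13) = 3, t(14) = 3, t(15) = 4, t(16) = 7, t(17) = 7, t(18) = 2, t(19) = 9, t(20) = 9, t(21) = 1, t(22) = 10, t(23) = 10, t(24) = 6, t(25) = 5, t(26) = 5, t(27) = 3, t(28) = 8, t(29) = 8, t(30) = 7, t(31) = 4.
Since (t(30), t(31)) = (t(0), t(1)) = (7, 4) (two consecutive terms determine the rest), the sequence is periodic with period 30.
(270 - 0) mod 30 = 0, so t(270) = t(0) = 7.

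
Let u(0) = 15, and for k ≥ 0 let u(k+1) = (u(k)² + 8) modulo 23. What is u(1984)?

12

We have u(0) = 15, u(1) = 3, u(2) = 17, u(3) = 21, u(4) = 12, u(5) = 14, u(6) = 20, u(7) = 17.
Since u(7) = u(2) = 17, the sequence is eventually periodic: after a pre-period of length 2 it cycles with period 5.
For k ≥ 2, u(k) depends only on (k - 2) mod 5. (1984 - 2) mod 5 = 2, so u(1984) = u(4) = 12.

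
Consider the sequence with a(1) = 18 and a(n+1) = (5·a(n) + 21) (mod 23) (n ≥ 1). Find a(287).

Computing terms: a(1) = 18, a(2) = 19, a(3) = 1, a(4) = 3, a(5) = 13, a(6) = 17, a(7) = 14, a(8) = 22, a(9) = 16, a(10) = 9, a(11) = 20, a(12) = 6, a(13) = 5, a(14) = 0, a(15) = 21, a(16) = 11, a(17) = 7, a(18) = 10, a(19) = 2, a(20) = 8, a(21) = 15, a(22) = 4, a(23) = 18.
The sequence repeats with period 22.
(287 - 1) mod 22 = 0, so a(287) = a(1) = 18.

18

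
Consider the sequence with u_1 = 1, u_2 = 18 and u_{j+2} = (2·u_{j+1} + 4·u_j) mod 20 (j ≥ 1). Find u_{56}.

16

u_1 = 1; u_2 = 18; u_3 = 0; u_4 = 12; u_5 = 4; u_6 = 16; u_7 = 8; u_8 = 0; u_9 = 12.
Since (u_8, u_9) = (u_3, u_4) = (0, 12) (two consecutive terms determine the rest), the sequence is eventually periodic: after a pre-period of length 2 it cycles with period 5.
For j ≥ 3, u_j depends only on (j - 3) mod 5. (56 - 3) mod 5 = 3, so u_{56} = u_6 = 16.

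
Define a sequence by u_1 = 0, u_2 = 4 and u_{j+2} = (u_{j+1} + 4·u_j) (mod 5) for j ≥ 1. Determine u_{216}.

Computing terms: u_1 = 0, u_2 = 4, u_3 = 4, u_4 = 0, u_5 = 1, u_6 = 1, u_7 = 0, u_8 = 4.
The sequence repeats with period 6.
So u_{216} = u_{1 + ((216-1) mod 6)} = u_6 = 1.

1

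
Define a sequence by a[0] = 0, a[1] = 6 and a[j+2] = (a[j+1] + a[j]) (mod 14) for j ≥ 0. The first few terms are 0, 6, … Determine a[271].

Computing terms: a[0] = 0; a[1] = 6; a[2] = 6; a[3] = 12; a[4] = 4; a[5] = 2; a[6] = 6; a[7] = 8; a[8] = 0; a[9] = 8; a[10] = 8; a[11] = 2; a[12] = 10; a[13] = 12; a[14] = 8; a[15] = 6; a[16] = 0; a[17] = 6.
Since (a[16], a[17]) = (a[0], a[1]) = (0, 6) (two consecutive terms determine the rest), the sequence is periodic with period 16.
(271 - 0) mod 16 = 15, so a[271] = a[15] = 6.

6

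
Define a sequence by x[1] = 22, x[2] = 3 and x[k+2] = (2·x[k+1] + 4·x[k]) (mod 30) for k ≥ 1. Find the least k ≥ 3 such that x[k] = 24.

18

x[1] = 22; x[2] = 3; x[3] = 4; x[4] = 20; x[5] = 26; x[6] = 12; x[7] = 8; x[8] = 4; x[9] = 10; x[10] = 6; x[11] = 22; x[12] = 8; x[13] = 14; x[14] = 0; x[15] = 26; x[16] = 22; x[17] = 28; x[18] = 24; x[19] = 10; x[20] = 26; x[21] = 2; x[22] = 18; x[23] = 14; x[24] = 10; x[25] = 16; x[26] = 12; x[27] = 28; x[28] = 14; x[29] = 20; x[30] = 6; x[31] = 2; x[32] = 28; x[33] = 4; x[34] = 0; x[35] = 16; x[36] = 2; x[37] = 8; x[38] = 24; x[39] = 20; x[40] = 16; x[41] = 22; x[42] = 18; x[43] = 4; x[44] = 20.
Since (x[43], x[44]) = (x[3], x[4]) = (4, 20) (two consecutive terms determine the rest), the sequence is eventually periodic: after a pre-period of length 2 it cycles with period 40.
The value 24 first appears (with k ≥ 3) at x[18].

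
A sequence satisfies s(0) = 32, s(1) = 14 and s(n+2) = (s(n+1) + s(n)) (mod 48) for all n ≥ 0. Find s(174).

We have s(0) = 32, s(1) = 14, s(2) = 46, s(3) = 12, s(4) = 10, s(5) = 22, s(6) = 32, s(7) = 6, s(8) = 38, s(9) = 44, s(10) = 34, s(11) = 30, s(12) = 16, s(13) = 46, s(14) = 14, s(15) = 12, s(16) = 26, s(17) = 38, s(18) = 16, s(19) = 6, s(20) = 22, s(21) = 28, s(22) = 2, s(23) = 30, s(24) = 32, s(25) = 14.
Since (s(24), s(25)) = (s(0), s(1)) = (32, 14) (two consecutive terms determine the rest), the sequence is periodic with period 24.
So s(174) = s(0 + ((174-0) mod 24)) = s(6) = 32.

32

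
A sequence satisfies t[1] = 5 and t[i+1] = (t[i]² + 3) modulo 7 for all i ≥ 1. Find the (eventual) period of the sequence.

3

Listing terms: t[1] = 5; t[2] = 0; t[3] = 3; t[4] = 5.
Since t[4] = t[1] = 5, the sequence is periodic with period 3.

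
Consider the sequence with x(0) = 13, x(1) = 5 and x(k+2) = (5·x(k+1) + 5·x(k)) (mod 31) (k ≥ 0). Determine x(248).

Computing terms: x(0) = 13; x(1) = 5; x(2) = 28; x(3) = 10; x(4) = 4; x(5) = 8; x(6) = 29; x(7) = 30; x(8) = 16; x(9) = 13; x(10) = 21; x(11) = 15; x(12) = 25; x(13) = 14; x(14) = 9; x(15) = 22; x(16) = 0; x(17) = 17; x(18) = 23; x(19) = 14; x(20) = 30; x(21) = 3; x(22) = 10; x(23) = 3; x(24) = 3; x(25) = 30; x(26) = 10; x(27) = 14; x(28) = 27; x(29) = 19; x(30) = 13; x(31) = 5.
The sequence repeats with period 30.
(248 - 0) mod 30 = 8, so x(248) = x(8) = 16.

16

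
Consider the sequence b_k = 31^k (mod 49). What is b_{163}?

Listing terms: b_0 = 1,  b_1 = 31,  b_2 = 30,  b_3 = 48,  b_4 = 18,  b_5 = 19,  b_6 = 1.
The sequence repeats with period 6.
So b_{163} = b_{0 + ((163-0) mod 6)} = b_1 = 31.

31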